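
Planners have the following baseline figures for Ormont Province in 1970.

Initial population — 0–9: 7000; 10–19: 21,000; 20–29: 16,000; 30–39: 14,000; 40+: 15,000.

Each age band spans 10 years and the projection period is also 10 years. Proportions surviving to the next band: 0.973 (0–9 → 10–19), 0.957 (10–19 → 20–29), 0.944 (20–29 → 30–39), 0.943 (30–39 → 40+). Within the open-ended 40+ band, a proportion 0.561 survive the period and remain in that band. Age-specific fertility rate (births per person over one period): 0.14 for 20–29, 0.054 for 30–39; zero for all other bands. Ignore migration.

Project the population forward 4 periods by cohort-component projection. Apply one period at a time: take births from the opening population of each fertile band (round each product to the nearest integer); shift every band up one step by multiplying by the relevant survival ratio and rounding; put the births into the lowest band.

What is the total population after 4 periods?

32760

Numbering the bands 1..5 from youngest to oldest:
Period 1:
Births: 16000 × 0.14 = 2240, 14000 × 0.054 = 756 → total 2996
Band 2: 7000 × 0.973 = 6811
Band 3: 21000 × 0.957 = 20097
Band 4: 16000 × 0.944 = 15104
Band 5: 14000 × 0.943 + 15000 × 0.561 = 13202 + 8415 = 21617
→ [2996, 6811, 20097, 15104, 21617]
Period 2:
Births: 20097 × 0.14 = 2814, 15104 × 0.054 = 816 → total 3630
Band 2: 2996 × 0.973 = 2915
Band 3: 6811 × 0.957 = 6518
Band 4: 20097 × 0.944 = 18972
Band 5: 15104 × 0.943 + 21617 × 0.561 = 14243 + 12127 = 26370
→ [3630, 2915, 6518, 18972, 26370]
Period 3:
Births: 6518 × 0.14 = 913, 18972 × 0.054 = 1024 → total 1937
Band 2: 3630 × 0.973 = 3532
Band 3: 2915 × 0.957 = 2790
Band 4: 6518 × 0.944 = 6153
Band 5: 18972 × 0.943 + 26370 × 0.561 = 17891 + 14794 = 32685
→ [1937, 3532, 2790, 6153, 32685]
Period 4:
Births: 2790 × 0.14 = 391, 6153 × 0.054 = 332 → total 723
Band 2: 1937 × 0.973 = 1885
Band 3: 3532 × 0.957 = 3380
Band 4: 2790 × 0.944 = 2634
Band 5: 6153 × 0.943 + 32685 × 0.561 = 5802 + 18336 = 24138
→ [723, 1885, 3380, 2634, 24138]
Total after period 4: 723 + 1885 + 3380 + 2634 + 24138 = 32760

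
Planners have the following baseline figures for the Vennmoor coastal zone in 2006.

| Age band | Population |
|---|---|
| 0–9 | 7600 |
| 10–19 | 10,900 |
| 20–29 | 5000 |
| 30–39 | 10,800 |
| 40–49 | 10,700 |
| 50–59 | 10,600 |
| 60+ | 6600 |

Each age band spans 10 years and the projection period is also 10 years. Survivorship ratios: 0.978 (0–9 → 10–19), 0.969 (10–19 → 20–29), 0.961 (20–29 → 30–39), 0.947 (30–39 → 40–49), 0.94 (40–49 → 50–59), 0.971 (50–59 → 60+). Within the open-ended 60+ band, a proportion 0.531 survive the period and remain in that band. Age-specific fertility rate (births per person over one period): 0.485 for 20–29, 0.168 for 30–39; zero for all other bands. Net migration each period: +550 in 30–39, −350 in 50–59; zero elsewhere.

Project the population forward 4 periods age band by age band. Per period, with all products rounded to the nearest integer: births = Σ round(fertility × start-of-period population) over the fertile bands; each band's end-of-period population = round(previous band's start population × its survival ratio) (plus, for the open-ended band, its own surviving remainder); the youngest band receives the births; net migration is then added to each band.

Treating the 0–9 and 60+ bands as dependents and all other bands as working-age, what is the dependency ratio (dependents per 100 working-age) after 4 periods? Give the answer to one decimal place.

Numbering the bands 1..7 from youngest to oldest:
After projecting period 1:
Births: 5000 * 0.485 = 2425 ; 10800 * 0.168 = 1814 — total 4239
Band 2: 7600 * 0.978 = 7433
Band 3: 10900 * 0.969 = 10562
Band 4: 5000 * 0.961 = 4805
Band 5: 10800 * 0.947 = 10228
Band 6: 10700 * 0.94 = 10058
Band 7: 10600 * 0.971 + 6600 * 0.531 = 10293 + 3505 = 13798
Net migration: Band 4 + 550 → 5355; Band 6 − 350 → 9708
Population now: 0–9=4239, 10–19=7433, 20–29=10562, 30–39=5355, 40–49=10228, 50–59=9708, 60+=13798
After projecting period 2:
Births: 10562 * 0.485 = 5123 ; 5355 * 0.168 = 900 — total 6023
Band 2: 4239 * 0.978 = 4146
Band 3: 7433 * 0.969 = 7203
Band 4: 10562 * 0.961 = 10150
Band 5: 5355 * 0.947 = 5071
Band 6: 10228 * 0.94 = 9614
Band 7: 9708 * 0.971 + 13798 * 0.531 = 9426 + 7327 = 16753
Net migration: Band 4 + 550 → 10700; Band 6 − 350 → 9264
Population now: 0–9=6023, 10–19=4146, 20–29=7203, 30–39=10700, 40–49=5071, 50–59=9264, 60+=16753
After projecting period 3:
Births: 7203 * 0.485 = 3493 ; 10700 * 0.168 = 1798 — total 5291
Band 2: 6023 * 0.978 = 5890
Band 3: 4146 * 0.969 = 4017
Band 4: 7203 * 0.961 = 6922
Band 5: 10700 * 0.947 = 10133
Band 6: 5071 * 0.94 = 4767
Band 7: 9264 * 0.971 + 16753 * 0.531 = 8995 + 8896 = 17891
Net migration: Band 4 + 550 → 7472; Band 6 − 350 → 4417
Population now: 0–9=5291, 10–19=5890, 20–29=4017, 30–39=7472, 40–49=10133, 50–59=4417, 60+=17891
After projecting period 4:
Births: 4017 * 0.485 = 1948 ; 7472 * 0.168 = 1255 — total 3203
Band 2: 5291 * 0.978 = 5175
Band 3: 5890 * 0.969 = 5707
Band 4: 4017 * 0.961 = 3860
Band 5: 7472 * 0.947 = 7076
Band 6: 10133 * 0.94 = 9525
Band 7: 4417 * 0.971 + 17891 * 0.531 = 4289 + 9500 = 13789
Net migration: Band 4 + 550 → 4410; Band 6 − 350 → 9175
Population now: 0–9=3203, 10–19=5175, 20–29=5707, 30–39=4410, 40–49=7076, 50–59=9175, 60+=13789
Dependents (band 0–9 + band 60+) = 3203 + 13789 = 16992; working-age = 31543; ratio = 16992/31543 × 100 = 53.9

53.9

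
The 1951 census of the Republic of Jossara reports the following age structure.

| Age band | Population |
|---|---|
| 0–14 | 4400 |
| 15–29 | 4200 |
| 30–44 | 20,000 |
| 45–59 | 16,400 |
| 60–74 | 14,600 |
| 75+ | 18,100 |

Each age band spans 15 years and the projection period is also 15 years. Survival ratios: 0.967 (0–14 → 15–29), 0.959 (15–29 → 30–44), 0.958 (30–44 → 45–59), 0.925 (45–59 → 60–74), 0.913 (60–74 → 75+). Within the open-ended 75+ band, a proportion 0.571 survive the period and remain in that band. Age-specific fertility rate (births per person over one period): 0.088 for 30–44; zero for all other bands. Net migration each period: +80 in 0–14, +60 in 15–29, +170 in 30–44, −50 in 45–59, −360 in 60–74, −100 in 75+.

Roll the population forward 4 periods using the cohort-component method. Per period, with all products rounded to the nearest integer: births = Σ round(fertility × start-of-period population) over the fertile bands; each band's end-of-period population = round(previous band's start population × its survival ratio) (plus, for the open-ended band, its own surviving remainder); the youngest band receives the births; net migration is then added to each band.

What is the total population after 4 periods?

27272

Call the groups 1 to 6, youngest first.
After projecting period 1:
Births: 20000 × 0.088 = 1760
Group 2: 4400 × 0.967 = 4255
Group 3: 4200 × 0.959 = 4028
Group 4: 20000 × 0.958 = 19160
Group 5: 16400 × 0.925 = 15170
Group 6: 14600 × 0.913 + 18100 × 0.571 = 13330 + 10335 = 23665
Net migration: Group 1 + 80 → 1840; Group 2 + 60 → 4315; Group 3 + 170 → 4198; Group 4 − 50 → 19110; Group 5 − 360 → 14810; Group 6 − 100 → 23565
End of period: [1840, 4315, 4198, 19110, 14810, 23565]
After projecting period 2:
Births: 4198 × 0.088 = 369
Group 2: 1840 × 0.967 = 1779
Group 3: 4315 × 0.959 = 4138
Group 4: 4198 × 0.958 = 4022
Group 5: 19110 × 0.925 = 17677
Group 6: 14810 × 0.913 + 23565 × 0.571 = 13522 + 13456 = 26978
Net migration: Group 1 + 80 → 449; Group 2 + 60 → 1839; Group 3 + 170 → 4308; Group 4 − 50 → 3972; Group 5 − 360 → 17317; Group 6 − 100 → 26878
End of period: [449, 1839, 4308, 3972, 17317, 26878]
After projecting period 3:
Births: 4308 × 0.088 = 379
Group 2: 449 × 0.967 = 434
Group 3: 1839 × 0.959 = 1764
Group 4: 4308 × 0.958 = 4127
Group 5: 3972 × 0.925 = 3674
Group 6: 17317 × 0.913 + 26878 × 0.571 = 15810 + 15347 = 31157
Net migration: Group 1 + 80 → 459; Group 2 + 60 → 494; Group 3 + 170 → 1934; Group 4 − 50 → 4077; Group 5 − 360 → 3314; Group 6 − 100 → 31057
End of period: [459, 494, 1934, 4077, 3314, 31057]
After projecting period 4:
Births: 1934 × 0.088 = 170
Group 2: 459 × 0.967 = 444
Group 3: 494 × 0.959 = 474
Group 4: 1934 × 0.958 = 1853
Group 5: 4077 × 0.925 = 3771
Group 6: 3314 × 0.913 + 31057 × 0.571 = 3026 + 17734 = 20760
Net migration: Group 1 + 80 → 250; Group 2 + 60 → 504; Group 3 + 170 → 644; Group 4 − 50 → 1803; Group 5 − 360 → 3411; Group 6 − 100 → 20660
End of period: [250, 504, 644, 1803, 3411, 20660]
Total after period 4: 250 + 504 + 644 + 1803 + 3411 + 20660 = 27272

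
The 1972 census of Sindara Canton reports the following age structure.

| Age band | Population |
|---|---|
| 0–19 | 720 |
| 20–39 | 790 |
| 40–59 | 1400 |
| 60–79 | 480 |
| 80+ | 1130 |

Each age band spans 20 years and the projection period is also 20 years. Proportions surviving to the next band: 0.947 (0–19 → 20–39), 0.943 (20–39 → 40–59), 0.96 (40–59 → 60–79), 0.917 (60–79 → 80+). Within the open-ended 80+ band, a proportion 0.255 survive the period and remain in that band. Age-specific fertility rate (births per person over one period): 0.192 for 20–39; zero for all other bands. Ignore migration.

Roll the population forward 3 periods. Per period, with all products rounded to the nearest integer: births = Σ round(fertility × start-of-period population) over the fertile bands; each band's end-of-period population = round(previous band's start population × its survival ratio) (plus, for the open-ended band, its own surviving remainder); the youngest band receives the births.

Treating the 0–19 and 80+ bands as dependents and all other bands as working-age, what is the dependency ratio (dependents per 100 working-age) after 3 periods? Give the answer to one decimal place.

119.3

Let band 1 be 0–19 through band 5 = 80+.
Period 1:
Births: 790 × 0.192 = 152
Band 2: 720 × 0.947 = 682
Band 3: 790 × 0.943 = 745
Band 4: 1400 × 0.96 = 1344
Band 5: 480 × 0.917 + 1130 × 0.255 = 440 + 288 = 728
→ [152, 682, 745, 1344, 728]
Period 2:
Births: 682 × 0.192 = 131
Band 2: 152 × 0.947 = 144
Band 3: 682 × 0.943 = 643
Band 4: 745 × 0.96 = 715
Band 5: 1344 × 0.917 + 728 × 0.255 = 1232 + 186 = 1418
→ [131, 144, 643, 715, 1418]
Period 3:
Births: 144 × 0.192 = 28
Band 2: 131 × 0.947 = 124
Band 3: 144 × 0.943 = 136
Band 4: 643 × 0.96 = 617
Band 5: 715 × 0.917 + 1418 × 0.255 = 656 + 362 = 1018
→ [28, 124, 136, 617, 1018]
Dependents (band 0–19 + band 80+) = 28 + 1018 = 1046; working-age = 877; ratio = 1046/877 × 100 = 119.3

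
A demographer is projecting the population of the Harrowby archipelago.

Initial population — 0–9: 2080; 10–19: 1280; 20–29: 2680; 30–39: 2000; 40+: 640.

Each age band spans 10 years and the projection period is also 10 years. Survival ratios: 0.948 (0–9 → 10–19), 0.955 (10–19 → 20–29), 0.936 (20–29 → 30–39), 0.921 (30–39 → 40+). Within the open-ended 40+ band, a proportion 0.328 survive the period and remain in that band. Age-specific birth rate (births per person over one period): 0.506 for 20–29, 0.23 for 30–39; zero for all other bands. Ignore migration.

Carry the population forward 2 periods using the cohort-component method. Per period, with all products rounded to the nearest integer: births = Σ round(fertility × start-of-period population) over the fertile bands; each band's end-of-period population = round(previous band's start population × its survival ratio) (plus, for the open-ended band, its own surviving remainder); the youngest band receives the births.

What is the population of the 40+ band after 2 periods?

Numbering the groups 1..5 from youngest to oldest:
— Period 1 —
Births: 2680 * 0.506 = 1356  |  2000 * 0.23 = 460 → 1816
Group 2: 2080 * 0.948 = 1972
Group 3: 1280 * 0.955 = 1222
Group 4: 2680 * 0.936 = 2508
Group 5: 2000 * 0.921 + 640 * 0.328 = 1842 + 210 = 2052
→ [1816, 1972, 1222, 2508, 2052]
— Period 2 —
Births: 1222 * 0.506 = 618  |  2508 * 0.23 = 577 → 1195
Group 2: 1816 * 0.948 = 1722
Group 3: 1972 * 0.955 = 1883
Group 4: 1222 * 0.936 = 1144
Group 5: 2508 * 0.921 + 2052 * 0.328 = 2310 + 673 = 2983
→ [1195, 1722, 1883, 1144, 2983]

2983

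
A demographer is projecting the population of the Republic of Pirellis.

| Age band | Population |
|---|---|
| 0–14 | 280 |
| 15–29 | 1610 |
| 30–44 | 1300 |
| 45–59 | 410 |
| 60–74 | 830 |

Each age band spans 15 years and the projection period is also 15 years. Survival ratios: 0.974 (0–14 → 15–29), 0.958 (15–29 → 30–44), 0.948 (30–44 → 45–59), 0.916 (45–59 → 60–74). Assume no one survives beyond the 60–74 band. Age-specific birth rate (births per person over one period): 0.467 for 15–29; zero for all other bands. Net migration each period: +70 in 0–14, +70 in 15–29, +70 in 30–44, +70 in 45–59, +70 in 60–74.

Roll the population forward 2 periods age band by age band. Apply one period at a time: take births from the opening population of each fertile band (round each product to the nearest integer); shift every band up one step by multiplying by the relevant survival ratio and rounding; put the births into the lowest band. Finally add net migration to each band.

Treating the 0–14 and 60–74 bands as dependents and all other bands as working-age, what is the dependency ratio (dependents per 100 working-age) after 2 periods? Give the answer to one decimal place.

52.1

After projecting period 1:
Births: 1610 × 0.467 = 752
15–29: 280 × 0.974 = 273
30–44: 1610 × 0.958 = 1542
45–59: 1300 × 0.948 = 1232
60–74: 410 × 0.916 = 376
Net migration: 0–14 + 70 → 822; 15–29 + 70 → 343; 30–44 + 70 → 1612; 45–59 + 70 → 1302; 60–74 + 70 → 446
→ [822, 343, 1612, 1302, 446]
After projecting period 2:
Births: 343 × 0.467 = 160
15–29: 822 × 0.974 = 801
30–44: 343 × 0.958 = 329
45–59: 1612 × 0.948 = 1528
60–74: 1302 × 0.916 = 1193
Net migration: 0–14 + 70 → 230; 15–29 + 70 → 871; 30–44 + 70 → 399; 45–59 + 70 → 1598; 60–74 + 70 → 1263
→ [230, 871, 399, 1598, 1263]
Dependents (band 0–14 + band 60–74) = 230 + 1263 = 1493; working-age = 2868; ratio = 1493/2868 × 100 = 52.1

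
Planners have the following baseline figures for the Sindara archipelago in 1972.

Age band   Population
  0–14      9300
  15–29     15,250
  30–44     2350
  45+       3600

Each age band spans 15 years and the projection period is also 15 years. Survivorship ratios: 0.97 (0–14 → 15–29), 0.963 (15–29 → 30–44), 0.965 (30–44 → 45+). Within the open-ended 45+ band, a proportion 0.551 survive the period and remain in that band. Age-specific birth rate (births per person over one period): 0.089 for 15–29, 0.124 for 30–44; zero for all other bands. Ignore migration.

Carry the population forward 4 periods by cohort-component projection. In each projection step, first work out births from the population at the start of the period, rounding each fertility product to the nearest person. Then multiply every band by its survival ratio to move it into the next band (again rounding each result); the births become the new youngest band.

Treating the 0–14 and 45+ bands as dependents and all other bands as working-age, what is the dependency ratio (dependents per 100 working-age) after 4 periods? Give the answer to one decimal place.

— Period 1 —
Births: 15250 * 0.089 = 1357 ; 2350 * 0.124 = 291 → 1648
15–29: 9300 * 0.97 = 9021
30–44: 15250 * 0.963 = 14686
45+: 2350 * 0.965 + 3600 * 0.551 = 2268 + 1984 = 4252
Giving 1648 / 9021 / 14686 / 4252.
— Period 2 —
Births: 9021 * 0.089 = 803 ; 14686 * 0.124 = 1821 → 2624
15–29: 1648 * 0.97 = 1599
30–44: 9021 * 0.963 = 8687
45+: 14686 * 0.965 + 4252 * 0.551 = 14172 + 2343 = 16515
Giving 2624 / 1599 / 8687 / 16515.
— Period 3 —
Births: 1599 * 0.089 = 142 ; 8687 * 0.124 = 1077 → 1219
15–29: 2624 * 0.97 = 2545
30–44: 1599 * 0.963 = 1540
45+: 8687 * 0.965 + 16515 * 0.551 = 8383 + 9100 = 17483
Giving 1219 / 2545 / 1540 / 17483.
— Period 4 —
Births: 2545 * 0.089 = 227 ; 1540 * 0.124 = 191 → 418
15–29: 1219 * 0.97 = 1182
30–44: 2545 * 0.963 = 2451
45+: 1540 * 0.965 + 17483 * 0.551 = 1486 + 9633 = 11119
Giving 418 / 1182 / 2451 / 11119.
Dependents (band 0–14 + band 45+) = 418 + 11119 = 11537; working-age = 3633; ratio = 11537/3633 × 100 = 317.6

317.6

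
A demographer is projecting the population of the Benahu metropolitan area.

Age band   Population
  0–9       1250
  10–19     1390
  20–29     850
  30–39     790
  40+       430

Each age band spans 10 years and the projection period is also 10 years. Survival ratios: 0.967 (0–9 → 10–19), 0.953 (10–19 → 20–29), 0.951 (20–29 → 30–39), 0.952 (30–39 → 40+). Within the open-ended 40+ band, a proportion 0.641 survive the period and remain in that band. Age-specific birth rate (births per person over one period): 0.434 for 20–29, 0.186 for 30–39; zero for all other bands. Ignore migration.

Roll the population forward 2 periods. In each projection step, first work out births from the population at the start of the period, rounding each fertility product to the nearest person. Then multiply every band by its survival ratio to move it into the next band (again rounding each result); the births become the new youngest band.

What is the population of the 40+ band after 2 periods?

Call the bands 1 to 5, youngest first.
Period 1.
Births: 850 * 0.434 = 369, 790 * 0.186 = 147 — total 516
Band 2: 1250 * 0.967 = 1209
Band 3: 1390 * 0.953 = 1325
Band 4: 850 * 0.951 = 808
Band 5: 790 * 0.952 + 430 * 0.641 = 752 + 276 = 1028
→ [516, 1209, 1325, 808, 1028]
Period 2.
Births: 1325 * 0.434 = 575, 808 * 0.186 = 150 — total 725
Band 2: 516 * 0.967 = 499
Band 3: 1209 * 0.953 = 1152
Band 4: 1325 * 0.951 = 1260
Band 5: 808 * 0.952 + 1028 * 0.641 = 769 + 659 = 1428
→ [725, 499, 1152, 1260, 1428]

1428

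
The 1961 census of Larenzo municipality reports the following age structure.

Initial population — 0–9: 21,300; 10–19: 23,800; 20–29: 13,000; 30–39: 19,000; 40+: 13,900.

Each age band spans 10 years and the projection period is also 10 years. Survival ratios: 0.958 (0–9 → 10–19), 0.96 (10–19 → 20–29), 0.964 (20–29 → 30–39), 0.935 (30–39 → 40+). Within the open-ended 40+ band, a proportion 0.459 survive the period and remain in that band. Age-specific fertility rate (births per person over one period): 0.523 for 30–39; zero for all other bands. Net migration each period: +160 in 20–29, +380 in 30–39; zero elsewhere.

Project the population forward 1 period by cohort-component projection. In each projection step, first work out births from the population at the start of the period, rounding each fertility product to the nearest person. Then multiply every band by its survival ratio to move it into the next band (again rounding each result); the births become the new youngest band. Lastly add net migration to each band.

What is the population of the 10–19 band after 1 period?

Period 1:
Births: 19000 × 0.523 = 9937
10–19: 21300 × 0.958 = 20405
20–29: 23800 × 0.96 = 22848
30–39: 13000 × 0.964 = 12532
40+: 19000 × 0.935 + 13900 × 0.459 = 17765 + 6380 = 24145
Net migration: 20–29 + 160 → 23008; 30–39 + 380 → 12912
End of period: [9937, 20405, 23008, 12912, 24145]

20405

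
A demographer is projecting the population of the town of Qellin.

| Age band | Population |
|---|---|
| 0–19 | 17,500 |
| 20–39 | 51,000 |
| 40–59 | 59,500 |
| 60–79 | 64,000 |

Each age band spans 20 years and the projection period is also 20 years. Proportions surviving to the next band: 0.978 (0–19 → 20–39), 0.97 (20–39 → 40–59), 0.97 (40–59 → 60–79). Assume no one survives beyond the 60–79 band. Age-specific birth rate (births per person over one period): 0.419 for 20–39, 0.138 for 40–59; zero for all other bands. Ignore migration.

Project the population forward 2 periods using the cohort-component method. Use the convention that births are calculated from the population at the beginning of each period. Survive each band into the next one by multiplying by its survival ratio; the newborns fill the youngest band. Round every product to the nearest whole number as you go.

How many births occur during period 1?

Numbering the groups 1..4 from youngest to oldest:
Period 1:
Births: 51000 × 0.419 = 21369 ; 59500 × 0.138 = 8211 → 29580
Group 2: 17500 × 0.978 = 17115
Group 3: 51000 × 0.97 = 49470
Group 4: 59500 × 0.97 = 57715
Population now: 0–19=29580, 20–39=17115, 40–59=49470, 60–79=57715

29580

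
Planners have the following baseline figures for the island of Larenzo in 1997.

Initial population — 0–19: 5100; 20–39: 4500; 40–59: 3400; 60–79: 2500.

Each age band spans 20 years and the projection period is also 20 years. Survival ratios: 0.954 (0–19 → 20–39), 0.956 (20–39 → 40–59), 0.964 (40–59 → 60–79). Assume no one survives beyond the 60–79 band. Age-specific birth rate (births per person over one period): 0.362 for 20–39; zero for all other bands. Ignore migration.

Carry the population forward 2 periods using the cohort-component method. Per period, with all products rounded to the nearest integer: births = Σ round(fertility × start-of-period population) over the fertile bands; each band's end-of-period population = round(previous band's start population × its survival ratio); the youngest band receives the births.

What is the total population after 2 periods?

12113

Period 1.
Births: 4500 × 0.362 = 1629
20–39: 5100 × 0.954 = 4865
40–59: 4500 × 0.956 = 4302
60–79: 3400 × 0.964 = 3278
Population now: 0–19=1629, 20–39=4865, 40–59=4302, 60–79=3278
Period 2.
Births: 4865 × 0.362 = 1761
20–39: 1629 × 0.954 = 1554
40–59: 4865 × 0.956 = 4651
60–79: 4302 × 0.964 = 4147
Population now: 0–19=1761, 20–39=1554, 40–59=4651, 60–79=4147
Total after period 2: 1761 + 1554 + 4651 + 4147 = 12113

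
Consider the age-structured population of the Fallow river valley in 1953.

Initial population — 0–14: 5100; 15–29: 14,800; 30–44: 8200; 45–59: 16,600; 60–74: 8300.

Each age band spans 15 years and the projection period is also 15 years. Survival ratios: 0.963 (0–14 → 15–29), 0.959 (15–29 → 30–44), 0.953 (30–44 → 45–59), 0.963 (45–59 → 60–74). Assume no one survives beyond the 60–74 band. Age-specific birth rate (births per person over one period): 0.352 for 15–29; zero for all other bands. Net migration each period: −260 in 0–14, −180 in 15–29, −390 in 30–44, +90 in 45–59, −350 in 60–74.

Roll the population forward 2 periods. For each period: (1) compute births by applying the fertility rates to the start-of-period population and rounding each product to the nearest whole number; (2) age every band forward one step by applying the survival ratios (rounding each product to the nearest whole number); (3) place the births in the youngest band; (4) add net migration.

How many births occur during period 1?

5210

Let group 1 be 0–14 through group 5 = 60–74.
After projecting period 1:
Births: 14800 × 0.352 = 5210
Group 2: 5100 × 0.963 = 4911
Group 3: 14800 × 0.959 = 14193
Group 4: 8200 × 0.953 = 7815
Group 5: 16600 × 0.963 = 15986
Net migration: Group 1 − 260 → 4950; Group 2 − 180 → 4731; Group 3 − 390 → 13803; Group 4 + 90 → 7905; Group 5 − 350 → 15636
Giving 4950 / 4731 / 13803 / 7905 / 15636.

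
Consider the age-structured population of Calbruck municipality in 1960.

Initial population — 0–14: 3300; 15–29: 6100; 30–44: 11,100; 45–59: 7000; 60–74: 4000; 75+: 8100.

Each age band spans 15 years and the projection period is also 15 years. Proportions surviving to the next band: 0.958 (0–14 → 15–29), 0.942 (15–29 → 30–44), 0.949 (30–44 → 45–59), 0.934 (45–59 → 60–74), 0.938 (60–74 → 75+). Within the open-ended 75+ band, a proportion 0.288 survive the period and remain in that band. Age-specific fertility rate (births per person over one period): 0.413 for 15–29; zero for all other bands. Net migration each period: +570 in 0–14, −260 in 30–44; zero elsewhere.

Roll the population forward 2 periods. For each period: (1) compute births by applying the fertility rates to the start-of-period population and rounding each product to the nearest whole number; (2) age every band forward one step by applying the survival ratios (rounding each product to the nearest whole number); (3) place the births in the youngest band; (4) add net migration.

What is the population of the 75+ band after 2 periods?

7885

[period 1]
Births: 6100 * 0.413 = 2519
15–29: 3300 * 0.958 = 3161
30–44: 6100 * 0.942 = 5746
45–59: 11100 * 0.949 = 10534
60–74: 7000 * 0.934 = 6538
75+: 4000 * 0.938 + 8100 * 0.288 = 3752 + 2333 = 6085
Net migration: 0–14 + 570 → 3089; 30–44 − 260 → 5486
End of period: [3089, 3161, 5486, 10534, 6538, 6085]
[period 2]
Births: 3161 * 0.413 = 1305
15–29: 3089 * 0.958 = 2959
30–44: 3161 * 0.942 = 2978
45–59: 5486 * 0.949 = 5206
60–74: 10534 * 0.934 = 9839
75+: 6538 * 0.938 + 6085 * 0.288 = 6133 + 1752 = 7885
Net migration: 0–14 + 570 → 1875; 30–44 − 260 → 2718
End of period: [1875, 2959, 2718, 5206, 9839, 7885]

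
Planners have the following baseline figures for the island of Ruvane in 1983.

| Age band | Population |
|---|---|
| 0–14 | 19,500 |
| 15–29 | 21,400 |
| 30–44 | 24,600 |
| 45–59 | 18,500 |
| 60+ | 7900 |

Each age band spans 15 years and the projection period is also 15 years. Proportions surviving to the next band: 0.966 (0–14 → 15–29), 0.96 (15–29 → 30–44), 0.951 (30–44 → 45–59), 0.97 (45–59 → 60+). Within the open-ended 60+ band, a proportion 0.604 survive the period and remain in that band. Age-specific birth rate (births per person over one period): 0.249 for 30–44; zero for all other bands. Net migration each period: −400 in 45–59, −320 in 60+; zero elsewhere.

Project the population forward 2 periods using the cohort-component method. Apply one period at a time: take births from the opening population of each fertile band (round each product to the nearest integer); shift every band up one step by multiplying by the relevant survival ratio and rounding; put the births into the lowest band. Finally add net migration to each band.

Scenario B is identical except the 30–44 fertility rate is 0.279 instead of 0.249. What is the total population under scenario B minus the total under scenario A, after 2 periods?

Let group 1 be 0–14 through group 5 = 60+.
— Period 1 —
Births: 24600 × 0.249 = 6125
Group 2: 19500 × 0.966 = 18837
Group 3: 21400 × 0.96 = 20544
Group 4: 24600 × 0.951 = 23395
Group 5: 18500 × 0.97 + 7900 × 0.604 = 17945 + 4772 = 22717
Net migration: Group 4 − 400 → 22995; Group 5 − 320 → 22397
End of period: [6125, 18837, 20544, 22995, 22397]
— Period 2 —
Births: 20544 × 0.249 = 5115
Group 2: 6125 × 0.966 = 5917
Group 3: 18837 × 0.96 = 18084
Group 4: 20544 × 0.951 = 19537
Group 5: 22995 × 0.97 + 22397 × 0.604 = 22305 + 13528 = 35833
Net migration: Group 4 − 400 → 19137; Group 5 − 320 → 35513
End of period: [5115, 5917, 18084, 19137, 35513]
Scenario A total after 2 periods: 83766
Scenario B projection —
— Period 1 —
Births: 24600 × 0.279 = 6863
Group 2: 19500 × 0.966 = 18837
Group 3: 21400 × 0.96 = 20544
Group 4: 24600 × 0.951 = 23395
Group 5: 18500 × 0.97 + 7900 × 0.604 = 17945 + 4772 = 22717
Net migration: Group 4 − 400 → 22995; Group 5 − 320 → 22397
End of period: [6863, 18837, 20544, 22995, 22397]
— Period 2 —
Births: 20544 × 0.279 = 5732
Group 2: 6863 × 0.966 = 6630
Group 3: 18837 × 0.96 = 18084
Group 4: 20544 × 0.951 = 19537
Group 5: 22995 × 0.97 + 22397 × 0.604 = 22305 + 13528 = 35833
Net migration: Group 4 − 400 → 19137; Group 5 − 320 → 35513
End of period: [5732, 6630, 18084, 19137, 35513]
Scenario B total after 2 periods: 85096
Difference B − A = 85096 − 83766 = 1330

1330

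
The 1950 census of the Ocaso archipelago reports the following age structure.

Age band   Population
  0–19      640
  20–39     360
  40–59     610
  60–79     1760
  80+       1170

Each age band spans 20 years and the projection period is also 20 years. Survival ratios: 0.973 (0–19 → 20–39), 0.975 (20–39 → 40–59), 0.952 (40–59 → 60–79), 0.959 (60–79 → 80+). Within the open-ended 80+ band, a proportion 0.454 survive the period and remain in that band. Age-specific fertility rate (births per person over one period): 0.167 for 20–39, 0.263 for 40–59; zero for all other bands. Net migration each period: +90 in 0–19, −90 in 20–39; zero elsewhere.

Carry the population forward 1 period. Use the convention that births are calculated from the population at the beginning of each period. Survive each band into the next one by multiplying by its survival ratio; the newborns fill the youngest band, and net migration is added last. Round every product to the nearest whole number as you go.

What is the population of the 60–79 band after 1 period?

Call the bands 1 to 5, youngest first.
[period 1]
Births: 360 * 0.167 = 60  |  610 * 0.263 = 160 → total 220
Band 2: 640 * 0.973 = 623
Band 3: 360 * 0.975 = 351
Band 4: 610 * 0.952 = 581
Band 5: 1760 * 0.959 + 1170 * 0.454 = 1688 + 531 = 2219
Net migration: Band 1 + 90 → 310; Band 2 − 90 → 533
Giving 310 / 533 / 351 / 581 / 2219.

581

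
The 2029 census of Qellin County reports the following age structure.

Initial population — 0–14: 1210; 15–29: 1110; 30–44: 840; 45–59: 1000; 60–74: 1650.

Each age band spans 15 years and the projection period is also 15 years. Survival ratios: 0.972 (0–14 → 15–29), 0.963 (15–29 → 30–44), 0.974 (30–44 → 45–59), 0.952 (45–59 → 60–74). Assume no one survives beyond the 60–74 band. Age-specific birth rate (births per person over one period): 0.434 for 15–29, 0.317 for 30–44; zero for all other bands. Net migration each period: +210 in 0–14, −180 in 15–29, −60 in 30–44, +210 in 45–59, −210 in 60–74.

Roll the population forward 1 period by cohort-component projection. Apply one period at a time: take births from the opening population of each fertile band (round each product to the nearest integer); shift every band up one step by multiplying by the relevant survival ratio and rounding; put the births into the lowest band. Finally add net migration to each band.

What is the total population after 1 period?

4733

Numbering the bands 1..5 from youngest to oldest:
Period 1.
Births: 1110 * 0.434 = 482 ; 840 * 0.317 = 266 → total 748
Band 2: 1210 * 0.972 = 1176
Band 3: 1110 * 0.963 = 1069
Band 4: 840 * 0.974 = 818
Band 5: 1000 * 0.952 = 952
Net migration: Band 1 + 210 → 958; Band 2 − 180 → 996; Band 3 − 60 → 1009; Band 4 + 210 → 1028; Band 5 − 210 → 742
End of period: [958, 996, 1009, 1028, 742]
Total after period 1: 958 + 996 + 1009 + 1028 + 742 = 4733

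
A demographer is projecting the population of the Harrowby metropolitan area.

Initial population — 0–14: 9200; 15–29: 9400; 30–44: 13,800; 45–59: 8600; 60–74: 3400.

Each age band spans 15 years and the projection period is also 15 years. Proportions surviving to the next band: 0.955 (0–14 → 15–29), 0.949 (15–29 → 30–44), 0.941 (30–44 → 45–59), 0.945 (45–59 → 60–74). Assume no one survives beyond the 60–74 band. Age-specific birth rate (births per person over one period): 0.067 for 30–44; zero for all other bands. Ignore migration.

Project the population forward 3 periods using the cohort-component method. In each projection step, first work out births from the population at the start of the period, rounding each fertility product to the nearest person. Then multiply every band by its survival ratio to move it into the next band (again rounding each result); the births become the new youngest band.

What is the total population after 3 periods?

17747

[period 1]
Births: 13800 × 0.067 = 925
15–29: 9200 × 0.955 = 8786
30–44: 9400 × 0.949 = 8921
45–59: 13800 × 0.941 = 12986
60–74: 8600 × 0.945 = 8127
→ [925, 8786, 8921, 12986, 8127]
[period 2]
Births: 8921 × 0.067 = 598
15–29: 925 × 0.955 = 883
30–44: 8786 × 0.949 = 8338
45–59: 8921 × 0.941 = 8395
60–74: 12986 × 0.945 = 12272
→ [598, 883, 8338, 8395, 12272]
[period 3]
Births: 8338 × 0.067 = 559
15–29: 598 × 0.955 = 571
30–44: 883 × 0.949 = 838
45–59: 8338 × 0.941 = 7846
60–74: 8395 × 0.945 = 7933
→ [559, 571, 838, 7846, 7933]
Total after period 3: 559 + 571 + 838 + 7846 + 7933 = 17747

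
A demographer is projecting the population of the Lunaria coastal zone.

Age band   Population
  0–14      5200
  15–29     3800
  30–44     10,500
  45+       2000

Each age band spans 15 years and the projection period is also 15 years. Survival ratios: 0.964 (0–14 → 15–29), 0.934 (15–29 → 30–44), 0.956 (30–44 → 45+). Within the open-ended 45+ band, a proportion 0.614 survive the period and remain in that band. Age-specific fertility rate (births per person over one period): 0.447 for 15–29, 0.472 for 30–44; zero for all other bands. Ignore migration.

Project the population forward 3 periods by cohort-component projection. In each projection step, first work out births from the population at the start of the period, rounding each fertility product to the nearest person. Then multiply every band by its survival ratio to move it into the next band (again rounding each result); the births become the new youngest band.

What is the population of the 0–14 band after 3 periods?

Call the bands 1 to 4, youngest first.
Period 1.
Births: 3800 × 0.447 = 1699  |  10500 × 0.472 = 4956 ⇒ total 6655
Band 2: 5200 × 0.964 = 5013
Band 3: 3800 × 0.934 = 3549
Band 4: 10500 × 0.956 + 2000 × 0.614 = 10038 + 1228 = 11266
Population now: 0–14=6655, 15–29=5013, 30–44=3549, 45+=11266
Period 2.
Births: 5013 × 0.447 = 2241  |  3549 × 0.472 = 1675 ⇒ total 3916
Band 2: 6655 × 0.964 = 6415
Band 3: 5013 × 0.934 = 4682
Band 4: 3549 × 0.956 + 11266 × 0.614 = 3393 + 6917 = 10310
Population now: 0–14=3916, 15–29=6415, 30–44=4682, 45+=10310
Period 3.
Births: 6415 × 0.447 = 2868  |  4682 × 0.472 = 2210 ⇒ total 5078
Band 2: 3916 × 0.964 = 3775
Band 3: 6415 × 0.934 = 5992
Band 4: 4682 × 0.956 + 10310 × 0.614 = 4476 + 6330 = 10806
Population now: 0–14=5078, 15–29=3775, 30–44=5992, 45+=10806

5078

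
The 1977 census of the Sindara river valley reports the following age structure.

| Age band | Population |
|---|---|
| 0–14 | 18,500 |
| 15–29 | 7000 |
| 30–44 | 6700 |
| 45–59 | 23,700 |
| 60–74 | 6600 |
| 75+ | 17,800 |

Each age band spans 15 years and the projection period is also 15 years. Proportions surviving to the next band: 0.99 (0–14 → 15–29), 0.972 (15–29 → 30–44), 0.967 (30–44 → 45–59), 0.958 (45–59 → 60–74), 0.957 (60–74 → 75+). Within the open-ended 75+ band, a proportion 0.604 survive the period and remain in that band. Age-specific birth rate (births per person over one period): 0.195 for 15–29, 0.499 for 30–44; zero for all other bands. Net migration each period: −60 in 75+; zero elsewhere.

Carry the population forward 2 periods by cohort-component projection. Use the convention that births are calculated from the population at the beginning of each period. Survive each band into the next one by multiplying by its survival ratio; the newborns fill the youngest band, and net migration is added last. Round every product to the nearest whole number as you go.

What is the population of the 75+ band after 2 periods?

31941

Period 1.
Births: 7000 × 0.195 = 1365  |  6700 × 0.499 = 3343 → total 4708
15–29: 18500 × 0.99 = 18315
30–44: 7000 × 0.972 = 6804
45–59: 6700 × 0.967 = 6479
60–74: 23700 × 0.958 = 22705
75+: 6600 × 0.957 + 17800 × 0.604 = 6316 + 10751 = 17067
Net migration: 75+ − 60 → 17007
Giving 4708 / 18315 / 6804 / 6479 / 22705 / 17007.
Period 2.
Births: 18315 × 0.195 = 3571  |  6804 × 0.499 = 3395 → total 6966
15–29: 4708 × 0.99 = 4661
30–44: 18315 × 0.972 = 17802
45–59: 6804 × 0.967 = 6579
60–74: 6479 × 0.958 = 6207
75+: 22705 × 0.957 + 17007 × 0.604 = 21729 + 10272 = 32001
Net migration: 75+ − 60 → 31941
Giving 6966 / 4661 / 17802 / 6579 / 6207 / 31941.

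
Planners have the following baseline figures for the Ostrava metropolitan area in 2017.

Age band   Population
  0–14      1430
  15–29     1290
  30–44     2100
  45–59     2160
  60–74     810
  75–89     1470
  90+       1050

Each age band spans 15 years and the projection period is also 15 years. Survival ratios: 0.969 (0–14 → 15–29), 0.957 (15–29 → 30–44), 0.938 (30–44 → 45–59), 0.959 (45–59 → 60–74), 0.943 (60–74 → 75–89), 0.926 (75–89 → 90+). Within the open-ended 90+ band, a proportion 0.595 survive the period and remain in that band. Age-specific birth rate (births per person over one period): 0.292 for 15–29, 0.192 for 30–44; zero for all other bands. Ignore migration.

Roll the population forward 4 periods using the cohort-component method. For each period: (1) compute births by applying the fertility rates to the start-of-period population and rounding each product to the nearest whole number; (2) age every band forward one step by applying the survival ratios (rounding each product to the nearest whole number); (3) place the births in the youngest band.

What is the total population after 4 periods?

Numbering the groups 1..7 from youngest to oldest:
Period 1:
Births: 1290 × 0.292 = 377 ; 2100 × 0.192 = 403 → total 780
Group 2: 1430 × 0.969 = 1386
Group 3: 1290 × 0.957 = 1235
Group 4: 2100 × 0.938 = 1970
Group 5: 2160 × 0.959 = 2071
Group 6: 810 × 0.943 = 764
Group 7: 1470 × 0.926 + 1050 × 0.595 = 1361 + 625 = 1986
Giving 780 / 1386 / 1235 / 1970 / 2071 / 764 / 1986.
Period 2:
Births: 1386 × 0.292 = 405 ; 1235 × 0.192 = 237 → total 642
Group 2: 780 × 0.969 = 756
Group 3: 1386 × 0.957 = 1326
Group 4: 1235 × 0.938 = 1158
Group 5: 1970 × 0.959 = 1889
Group 6: 2071 × 0.943 = 1953
Group 7: 764 × 0.926 + 1986 × 0.595 = 707 + 1182 = 1889
Giving 642 / 756 / 1326 / 1158 / 1889 / 1953 / 1889.
Period 3:
Births: 756 × 0.292 = 221 ; 1326 × 0.192 = 255 → total 476
Group 2: 642 × 0.969 = 622
Group 3: 756 × 0.957 = 723
Group 4: 1326 × 0.938 = 1244
Group 5: 1158 × 0.959 = 1111
Group 6: 1889 × 0.943 = 1781
Group 7: 1953 × 0.926 + 1889 × 0.595 = 1808 + 1124 = 2932
Giving 476 / 622 / 723 / 1244 / 1111 / 1781 / 2932.
Period 4:
Births: 622 × 0.292 = 182 ; 723 × 0.192 = 139 → total 321
Group 2: 476 × 0.969 = 461
Group 3: 622 × 0.957 = 595
Group 4: 723 × 0.938 = 678
Group 5: 1244 × 0.959 = 1193
Group 6: 1111 × 0.943 = 1048
Group 7: 1781 × 0.926 + 2932 × 0.595 = 1649 + 1745 = 3394
Giving 321 / 461 / 595 / 678 / 1193 / 1048 / 3394.
Total after period 4: 321 + 461 + 595 + 678 + 1193 + 1048 + 3394 = 7690

7690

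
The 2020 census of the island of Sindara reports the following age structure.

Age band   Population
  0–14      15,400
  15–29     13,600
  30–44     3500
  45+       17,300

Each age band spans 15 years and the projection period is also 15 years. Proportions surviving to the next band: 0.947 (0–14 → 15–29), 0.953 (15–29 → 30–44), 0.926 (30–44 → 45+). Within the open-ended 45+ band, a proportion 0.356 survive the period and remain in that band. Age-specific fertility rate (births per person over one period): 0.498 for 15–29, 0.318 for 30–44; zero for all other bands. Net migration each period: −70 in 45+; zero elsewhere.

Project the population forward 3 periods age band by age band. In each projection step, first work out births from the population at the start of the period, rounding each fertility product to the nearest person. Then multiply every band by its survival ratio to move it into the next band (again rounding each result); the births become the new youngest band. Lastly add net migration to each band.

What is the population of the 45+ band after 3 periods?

18230

Period 1:
Births: 13600 * 0.498 = 6773, 3500 * 0.318 = 1113 ⇒ total 7886
15–29: 15400 * 0.947 = 14584
30–44: 13600 * 0.953 = 12961
45+: 3500 * 0.926 + 17300 * 0.356 = 3241 + 6159 = 9400
Net migration: 45+ − 70 → 9330
Giving 7886 / 14584 / 12961 / 9330.
Period 2:
Births: 14584 * 0.498 = 7263, 12961 * 0.318 = 4122 ⇒ total 11385
15–29: 7886 * 0.947 = 7468
30–44: 14584 * 0.953 = 13899
45+: 12961 * 0.926 + 9330 * 0.356 = 12002 + 3321 = 15323
Net migration: 45+ − 70 → 15253
Giving 11385 / 7468 / 13899 / 15253.
Period 3:
Births: 7468 * 0.498 = 3719, 13899 * 0.318 = 4420 ⇒ total 8139
15–29: 11385 * 0.947 = 10782
30–44: 7468 * 0.953 = 7117
45+: 13899 * 0.926 + 15253 * 0.356 = 12870 + 5430 = 18300
Net migration: 45+ − 70 → 18230
Giving 8139 / 10782 / 7117 / 18230.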